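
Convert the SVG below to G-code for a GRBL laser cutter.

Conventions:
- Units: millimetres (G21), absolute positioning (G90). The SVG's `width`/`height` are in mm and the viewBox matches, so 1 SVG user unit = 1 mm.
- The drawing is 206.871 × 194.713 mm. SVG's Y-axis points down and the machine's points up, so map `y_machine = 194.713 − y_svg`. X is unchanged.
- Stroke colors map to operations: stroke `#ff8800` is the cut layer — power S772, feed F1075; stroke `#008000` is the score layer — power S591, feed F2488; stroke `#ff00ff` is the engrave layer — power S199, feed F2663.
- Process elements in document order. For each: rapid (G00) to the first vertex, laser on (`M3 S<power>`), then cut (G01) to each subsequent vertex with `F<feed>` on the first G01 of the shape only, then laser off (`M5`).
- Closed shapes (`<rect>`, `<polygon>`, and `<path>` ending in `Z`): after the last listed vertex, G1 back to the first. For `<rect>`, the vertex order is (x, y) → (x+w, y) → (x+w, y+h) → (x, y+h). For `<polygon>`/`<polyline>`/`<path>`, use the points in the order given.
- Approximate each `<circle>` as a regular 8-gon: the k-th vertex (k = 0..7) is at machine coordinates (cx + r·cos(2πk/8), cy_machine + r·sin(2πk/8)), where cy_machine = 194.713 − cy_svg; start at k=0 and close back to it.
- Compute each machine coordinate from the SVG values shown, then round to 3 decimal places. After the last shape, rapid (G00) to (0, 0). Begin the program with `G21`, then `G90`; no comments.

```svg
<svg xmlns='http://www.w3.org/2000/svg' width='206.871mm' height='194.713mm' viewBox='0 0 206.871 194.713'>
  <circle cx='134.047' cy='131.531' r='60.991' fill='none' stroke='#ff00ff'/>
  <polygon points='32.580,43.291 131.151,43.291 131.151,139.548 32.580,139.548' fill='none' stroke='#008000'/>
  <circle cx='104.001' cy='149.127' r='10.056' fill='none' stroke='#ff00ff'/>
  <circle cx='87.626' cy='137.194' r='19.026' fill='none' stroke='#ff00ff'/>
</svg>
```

G21
G90
G00 X195.038 Y63.182
M3 S199
G01 X177.174 Y106.309 F2663
G01 X134.047 Y124.173
G01 X90.920 Y106.309
G01 X73.056 Y63.182
G01 X90.920 Y20.055
G01 X134.047 Y2.191
G01 X177.174 Y20.055
G01 X195.038 Y63.182
M5
G00 X32.580 Y151.422
M3 S591
G01 X131.151 Y151.422 F2488
G01 X131.151 Y55.165
G01 X32.580 Y55.165
G01 X32.580 Y151.422
M5
G00 X114.057 Y45.586
M3 S199
G01 X111.112 Y52.697 F2663
G01 X104.001 Y55.642
G01 X96.890 Y52.697
G01 X93.945 Y45.586
G01 X96.890 Y38.475
G01 X104.001 Y35.530
G01 X111.112 Y38.475
G01 X114.057 Y45.586
M5
G00 X106.652 Y57.519
M3 S199
G01 X101.079 Y70.972 F2663
G01 X87.626 Y76.545
G01 X74.173 Y70.972
G01 X68.600 Y57.519
G01 X74.173 Y44.066
G01 X87.626 Y38.493
G01 X101.079 Y44.066
G01 X106.652 Y57.519
M5
G00 X0.000 Y0.000

viewBox `0 0 206.871 194.713` with mm width/height → 1 unit = 1 mm. Flip: y_m = 194.713 − y_svg.

**Shape 1** — `<circle>` circle, stroke `#ff00ff` → engrave (S199, F2663). Machine vertices: (195.038,63.182) → (177.174,106.309) → (134.047,124.173) → (90.920,106.309) → (73.056,63.182) → (90.920,20.055) → (134.047,2.191) → (177.174,20.055) → (195.038,63.182). Closed: final G1 returns to the first vertex.

**Shape 2** — `<polygon>` rectangle, stroke `#008000` → score (S591, F2488). Machine vertices: (32.580,151.422) → (131.151,151.422) → (131.151,55.165) → (32.580,55.165) → (32.580,151.422). Closed: final G1 returns to the first vertex.

**Shape 3** — `<circle>` circle, stroke `#ff00ff` → engrave (S199, F2663). Machine vertices: (114.057,45.586) → (111.112,52.697) → (104.001,55.642) → (96.890,52.697) → (93.945,45.586) → (96.890,38.475) → (104.001,35.530) → (111.112,38.475) → (114.057,45.586). Closed: final G1 returns to the first vertex.

**Shape 4** — `<circle>` circle, stroke `#ff00ff` → engrave (S199, F2663). Machine vertices: (106.652,57.519) → (101.079,70.972) → (87.626,76.545) → (74.173,70.972) → (68.600,57.519) → (74.173,44.066) → (87.626,38.493) → (101.079,44.066) → (106.652,57.519). Closed: final G1 returns to the first vertex.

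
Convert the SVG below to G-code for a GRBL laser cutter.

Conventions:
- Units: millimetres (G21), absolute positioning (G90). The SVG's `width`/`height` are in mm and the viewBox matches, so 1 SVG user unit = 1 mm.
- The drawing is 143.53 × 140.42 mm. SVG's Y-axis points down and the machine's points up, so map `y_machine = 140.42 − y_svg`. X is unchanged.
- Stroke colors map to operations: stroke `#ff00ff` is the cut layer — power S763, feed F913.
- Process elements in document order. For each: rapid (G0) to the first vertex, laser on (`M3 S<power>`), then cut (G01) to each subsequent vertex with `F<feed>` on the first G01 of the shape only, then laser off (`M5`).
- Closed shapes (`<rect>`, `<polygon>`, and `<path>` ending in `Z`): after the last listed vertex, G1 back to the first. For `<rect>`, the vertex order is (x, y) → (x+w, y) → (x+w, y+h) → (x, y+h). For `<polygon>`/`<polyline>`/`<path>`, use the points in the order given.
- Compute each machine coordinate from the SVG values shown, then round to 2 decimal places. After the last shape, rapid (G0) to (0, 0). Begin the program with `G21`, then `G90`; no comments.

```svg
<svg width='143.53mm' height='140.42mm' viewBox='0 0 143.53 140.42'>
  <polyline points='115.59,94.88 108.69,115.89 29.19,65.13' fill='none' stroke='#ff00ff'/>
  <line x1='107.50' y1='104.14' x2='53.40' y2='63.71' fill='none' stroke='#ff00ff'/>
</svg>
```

G21
G90
G0 X115.59 Y45.54
M3 S763
G01 X108.69 Y24.53 F913
G01 X29.19 Y75.29
M5
G0 X107.50 Y36.28
M3 S763
G01 X53.40 Y76.71 F913
M5
G0 X0.00 Y0.00

Since the viewBox matches the mm dimensions, user units are millimetres directly. The only transform is the Y-flip y_m = 140.42 − y_svg.

Shape 1 is a open polyline drawn with `<polyline>`. Its stroke #ff00ff means cut at S763, F913. After flipping Y the toolpath is (115.59,45.54) → (108.69,24.53) → (29.19,75.29).

Shape 2 is a line segment drawn with `<line>`. Its stroke #ff00ff means cut at S763, F913. After flipping Y the toolpath is (107.50,36.28) → (53.40,76.71).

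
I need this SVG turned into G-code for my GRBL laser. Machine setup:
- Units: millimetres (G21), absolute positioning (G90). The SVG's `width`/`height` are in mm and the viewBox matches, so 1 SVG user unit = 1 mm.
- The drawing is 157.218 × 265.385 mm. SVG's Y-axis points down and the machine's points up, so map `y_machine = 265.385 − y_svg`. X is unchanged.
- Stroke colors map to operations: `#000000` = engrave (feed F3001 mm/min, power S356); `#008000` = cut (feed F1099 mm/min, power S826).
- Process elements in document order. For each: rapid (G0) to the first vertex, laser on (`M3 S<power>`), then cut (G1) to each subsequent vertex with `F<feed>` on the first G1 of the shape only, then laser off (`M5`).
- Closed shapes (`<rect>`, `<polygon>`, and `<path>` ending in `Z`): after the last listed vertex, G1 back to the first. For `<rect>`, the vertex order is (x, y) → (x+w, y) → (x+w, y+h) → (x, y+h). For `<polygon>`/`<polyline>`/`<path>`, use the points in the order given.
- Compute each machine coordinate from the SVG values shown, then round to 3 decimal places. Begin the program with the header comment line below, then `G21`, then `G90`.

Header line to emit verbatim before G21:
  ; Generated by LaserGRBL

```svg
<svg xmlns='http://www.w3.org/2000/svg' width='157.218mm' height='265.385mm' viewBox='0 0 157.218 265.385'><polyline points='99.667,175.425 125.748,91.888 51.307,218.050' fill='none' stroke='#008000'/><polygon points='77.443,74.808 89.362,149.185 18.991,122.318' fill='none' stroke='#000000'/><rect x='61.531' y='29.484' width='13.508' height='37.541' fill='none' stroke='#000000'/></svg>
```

viewBox `0 0 157.218 265.385` with mm width/height → 1 unit = 1 mm. Flip: y_m = 265.385 − y_svg.

**Shape 1** — `<polyline>` open polyline, stroke `#008000` → cut (S826, F1099). Machine vertices: (99.667,89.960) → (125.748,173.497) → (51.307,47.335). Open path.

**Shape 2** — `<polygon>` regular polygon, stroke `#000000` → engrave (S356, F3001). Machine vertices: (77.443,190.577) → (89.362,116.200) → (18.991,143.067) → (77.443,190.577). Closed: final G1 returns to the first vertex.

**Shape 3** — `<rect>` rectangle, stroke `#000000` → engrave (S356, F3001). Machine vertices: (61.531,235.901) → (75.039,235.901) → (75.039,198.360) → (61.531,198.360) → (61.531,235.901). Closed: final G1 returns to the first vertex.

; Generated by LaserGRBL
G21
G90
G0 X99.667 Y89.960
M3 S826
G1 X125.748 Y173.497 F1099
G1 X51.307 Y47.335
M5
G0 X77.443 Y190.577
M3 S356
G1 X89.362 Y116.200 F3001
G1 X18.991 Y143.067
G1 X77.443 Y190.577
M5
G0 X61.531 Y235.901
M3 S356
G1 X75.039 Y235.901 F3001
G1 X75.039 Y198.360
G1 X61.531 Y198.360
G1 X61.531 Y235.901
M5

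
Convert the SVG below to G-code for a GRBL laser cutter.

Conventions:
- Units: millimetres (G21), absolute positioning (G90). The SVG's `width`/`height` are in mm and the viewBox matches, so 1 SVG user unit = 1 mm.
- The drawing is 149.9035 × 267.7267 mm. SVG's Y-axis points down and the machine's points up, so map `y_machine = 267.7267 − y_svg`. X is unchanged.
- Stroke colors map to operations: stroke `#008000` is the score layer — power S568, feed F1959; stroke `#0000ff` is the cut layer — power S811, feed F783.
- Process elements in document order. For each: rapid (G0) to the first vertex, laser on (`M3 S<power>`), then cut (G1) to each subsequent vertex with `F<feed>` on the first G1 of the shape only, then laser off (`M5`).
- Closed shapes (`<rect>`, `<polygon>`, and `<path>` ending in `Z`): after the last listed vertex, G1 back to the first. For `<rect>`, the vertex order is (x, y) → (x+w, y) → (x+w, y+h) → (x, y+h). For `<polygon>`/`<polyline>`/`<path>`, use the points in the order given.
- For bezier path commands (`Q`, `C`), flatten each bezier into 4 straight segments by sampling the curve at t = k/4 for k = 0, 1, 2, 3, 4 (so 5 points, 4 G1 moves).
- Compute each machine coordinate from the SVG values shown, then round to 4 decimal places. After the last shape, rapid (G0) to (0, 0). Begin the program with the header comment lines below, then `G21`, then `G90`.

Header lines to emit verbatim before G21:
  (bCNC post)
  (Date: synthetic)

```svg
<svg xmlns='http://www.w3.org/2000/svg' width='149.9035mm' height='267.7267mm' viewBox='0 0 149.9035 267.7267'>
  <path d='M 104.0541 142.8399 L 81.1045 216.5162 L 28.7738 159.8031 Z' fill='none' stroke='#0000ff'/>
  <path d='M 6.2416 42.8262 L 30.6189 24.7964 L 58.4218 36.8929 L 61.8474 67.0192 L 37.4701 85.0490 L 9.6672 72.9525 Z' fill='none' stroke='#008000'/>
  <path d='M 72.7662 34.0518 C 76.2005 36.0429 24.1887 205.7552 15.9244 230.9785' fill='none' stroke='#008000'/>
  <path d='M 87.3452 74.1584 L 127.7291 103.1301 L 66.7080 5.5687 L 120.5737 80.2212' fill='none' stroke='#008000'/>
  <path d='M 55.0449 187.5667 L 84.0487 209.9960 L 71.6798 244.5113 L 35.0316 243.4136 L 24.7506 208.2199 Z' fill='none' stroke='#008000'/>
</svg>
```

viewBox `0 0 149.9035 267.7267` with mm width/height → 1 unit = 1 mm. Flip: y_m = 267.7267 − y_svg.

**Shape 1** — `<path>` regular polygon, stroke `#0000ff` → cut (S811, F783). Machine vertices: (104.0541,124.8868) → (81.1045,51.2105) → (28.7738,107.9236) → (104.0541,124.8868). Closed: final G1 returns to the first vertex.

**Shape 2** — `<path>` regular polygon, stroke `#008000` → score (S568, F1959). Machine vertices: (6.2416,224.9005) → (30.6189,242.9303) → (58.4218,230.8338) → (61.8474,200.7075) → (37.4701,182.6777) → (9.6672,194.7742) → (6.2416,224.9005). Closed: final G1 returns to the first vertex.

**Shape 3** — `<path>` cubic bezier, stroke `#008000` → score (S568, F1959). Control points (SVG): P0=(72.7662,34.0518), P1=(76.2005,36.0429), P2=(24.1887,205.7552), P3=(15.9244,230.9785); sampled at t=k/4. Machine vertices: (72.7662,233.6749) → (66.4957,205.6121) → (48.7323,143.9236) → (28.7754,77.8791) → (15.9244,36.7482). Open path.

**Shape 4** — `<path>` open polyline, stroke `#008000` → score (S568, F1959). Machine vertices: (87.3452,193.5683) → (127.7291,164.5966) → (66.7080,262.1580) → (120.5737,187.5055). Open path.

**Shape 5** — `<path>` regular polygon, stroke `#008000` → score (S568, F1959). Machine vertices: (55.0449,80.1600) → (84.0487,57.7307) → (71.6798,23.2154) → (35.0316,24.3131) → (24.7506,59.5068) → (55.0449,80.1600). Closed: final G1 returns to the first vertex.

(bCNC post)
(Date: synthetic)
G21
G90
G0 X104.0541 Y124.8868
M3 S811
G1 X81.1045 Y51.2105 F783
G1 X28.7738 Y107.9236
G1 X104.0541 Y124.8868
M5
G0 X6.2416 Y224.9005
M3 S568
G1 X30.6189 Y242.9303 F1959
G1 X58.4218 Y230.8338
G1 X61.8474 Y200.7075
G1 X37.4701 Y182.6777
G1 X9.6672 Y194.7742
G1 X6.2416 Y224.9005
M5
G0 X72.7662 Y233.6749
M3 S568
G1 X66.4957 Y205.6121 F1959
G1 X48.7323 Y143.9236
G1 X28.7754 Y77.8791
G1 X15.9244 Y36.7482
M5
G0 X87.3452 Y193.5683
M3 S568
G1 X127.7291 Y164.5966 F1959
G1 X66.7080 Y262.1580
G1 X120.5737 Y187.5055
M5
G0 X55.0449 Y80.1600
M3 S568
G1 X84.0487 Y57.7307 F1959
G1 X71.6798 Y23.2154
G1 X35.0316 Y24.3131
G1 X24.7506 Y59.5068
G1 X55.0449 Y80.1600
M5
G0 X0.0000 Y0.0000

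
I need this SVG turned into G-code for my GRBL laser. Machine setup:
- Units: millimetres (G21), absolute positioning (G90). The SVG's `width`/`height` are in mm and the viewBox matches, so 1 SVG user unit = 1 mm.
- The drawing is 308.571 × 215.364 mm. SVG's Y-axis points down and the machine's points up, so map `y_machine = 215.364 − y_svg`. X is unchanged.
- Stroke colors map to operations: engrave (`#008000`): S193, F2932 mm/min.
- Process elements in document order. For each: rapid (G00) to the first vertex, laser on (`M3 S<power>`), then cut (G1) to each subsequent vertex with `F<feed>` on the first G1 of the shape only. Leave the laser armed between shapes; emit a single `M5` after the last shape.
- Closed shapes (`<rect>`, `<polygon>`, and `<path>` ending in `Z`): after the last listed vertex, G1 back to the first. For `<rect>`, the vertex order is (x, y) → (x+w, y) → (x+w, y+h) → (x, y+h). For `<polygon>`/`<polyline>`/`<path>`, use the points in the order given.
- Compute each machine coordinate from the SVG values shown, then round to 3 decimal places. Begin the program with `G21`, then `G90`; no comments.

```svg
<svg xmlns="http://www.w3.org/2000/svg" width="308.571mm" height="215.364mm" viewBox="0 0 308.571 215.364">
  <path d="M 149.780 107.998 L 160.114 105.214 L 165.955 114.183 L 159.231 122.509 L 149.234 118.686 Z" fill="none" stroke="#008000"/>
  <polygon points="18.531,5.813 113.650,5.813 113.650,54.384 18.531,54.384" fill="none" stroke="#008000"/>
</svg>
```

G21
G90
G00 X149.780 Y107.366
M3 S193
G1 X160.114 Y110.150 F2932
G1 X165.955 Y101.181
G1 X159.231 Y92.855
G1 X149.234 Y96.678
G1 X149.780 Y107.366
G00 X18.531 Y209.551
M3 S193
G1 X113.650 Y209.551 F2932
G1 X113.650 Y160.980
G1 X18.531 Y160.980
G1 X18.531 Y209.551
M5

1 u = 1 mm; y_m = 215.364 − y.

[1] `<path>` regular polygon, #008000→engrave S193 F2932: (149.780,107.366) → (160.114,110.150) → (165.955,101.181) → (159.231,92.855) → (149.234,96.678) → (149.780,107.366) (closed)

[2] `<polygon>` rectangle, #008000→engrave S193 F2932: (18.531,209.551) → (113.650,209.551) → (113.650,160.980) → (18.531,160.980) → (18.531,209.551) (closed)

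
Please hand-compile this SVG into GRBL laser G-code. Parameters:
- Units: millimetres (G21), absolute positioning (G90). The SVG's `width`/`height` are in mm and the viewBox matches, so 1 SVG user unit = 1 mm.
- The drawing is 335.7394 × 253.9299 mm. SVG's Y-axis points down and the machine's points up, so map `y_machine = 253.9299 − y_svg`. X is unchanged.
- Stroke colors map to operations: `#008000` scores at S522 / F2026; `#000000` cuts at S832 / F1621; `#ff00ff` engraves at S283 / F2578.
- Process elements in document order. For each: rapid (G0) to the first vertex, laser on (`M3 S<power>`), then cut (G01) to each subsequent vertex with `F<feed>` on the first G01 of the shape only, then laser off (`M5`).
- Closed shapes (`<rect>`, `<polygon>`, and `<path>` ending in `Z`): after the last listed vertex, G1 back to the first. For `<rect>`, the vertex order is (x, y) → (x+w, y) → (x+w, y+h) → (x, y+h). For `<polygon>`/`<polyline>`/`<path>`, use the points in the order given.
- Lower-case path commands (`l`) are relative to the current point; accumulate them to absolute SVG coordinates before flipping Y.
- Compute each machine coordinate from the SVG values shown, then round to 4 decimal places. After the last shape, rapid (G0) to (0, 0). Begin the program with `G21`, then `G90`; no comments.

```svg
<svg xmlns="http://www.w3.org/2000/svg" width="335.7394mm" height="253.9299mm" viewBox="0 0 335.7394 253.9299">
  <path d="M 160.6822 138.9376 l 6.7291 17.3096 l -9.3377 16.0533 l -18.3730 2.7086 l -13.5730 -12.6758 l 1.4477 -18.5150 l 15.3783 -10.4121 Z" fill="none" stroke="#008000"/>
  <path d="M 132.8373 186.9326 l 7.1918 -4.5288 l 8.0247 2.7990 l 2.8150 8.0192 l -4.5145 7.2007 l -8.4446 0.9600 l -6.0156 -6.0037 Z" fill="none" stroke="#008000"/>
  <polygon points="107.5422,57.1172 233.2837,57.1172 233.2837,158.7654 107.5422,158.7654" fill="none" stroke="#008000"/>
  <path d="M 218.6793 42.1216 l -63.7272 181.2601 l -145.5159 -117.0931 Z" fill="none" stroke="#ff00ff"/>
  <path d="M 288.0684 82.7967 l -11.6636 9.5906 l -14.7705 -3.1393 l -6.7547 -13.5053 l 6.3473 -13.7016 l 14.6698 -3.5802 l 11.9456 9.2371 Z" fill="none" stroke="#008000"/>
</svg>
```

G21
G90
G0 X160.6822 Y114.9923
M3 S522
G01 X167.4113 Y97.6827 F2026
G01 X158.0736 Y81.6294
G01 X139.7006 Y78.9208
G01 X126.1276 Y91.5966
G01 X127.5753 Y110.1116
G01 X142.9536 Y120.5237
G01 X160.6822 Y114.9923
M5
G0 X132.8373 Y66.9973
M3 S522
G01 X140.0291 Y71.5261 F2026
G01 X148.0538 Y68.7271
G01 X150.8688 Y60.7079
G01 X146.3543 Y53.5072
G01 X137.9097 Y52.5472
G01 X131.8941 Y58.5509
G01 X132.8373 Y66.9973
M5
G0 X107.5422 Y196.8127
M3 S522
G01 X233.2837 Y196.8127 F2026
G01 X233.2837 Y95.1645
G01 X107.5422 Y95.1645
G01 X107.5422 Y196.8127
M5
G0 X218.6793 Y211.8083
M3 S283
G01 X154.9521 Y30.5482 F2578
G01 X9.4362 Y147.6413
G01 X218.6793 Y211.8083
M5
G0 X288.0684 Y171.1332
M3 S522
G01 X276.4048 Y161.5426 F2026
G01 X261.6343 Y164.6819
G01 X254.8796 Y178.1872
G01 X261.2269 Y191.8888
G01 X275.8967 Y195.4690
G01 X287.8423 Y186.2319
G01 X288.0684 Y171.1332
M5
G0 X0.0000 Y0.0000

1 u = 1 mm; y_m = 253.9299 − y.

[1] `<path>` regular polygon, #008000→score S522 F2026: (160.6822,114.9923) → (167.4113,97.6827) → (158.0736,81.6294) → (139.7006,78.9208) → (126.1276,91.5966) → (127.5753,110.1116) → (142.9536,120.5237) → (160.6822,114.9923) (closed)

[2] `<path>` regular polygon, #008000→score S522 F2026: (132.8373,66.9973) → (140.0291,71.5261) → (148.0538,68.7271) → (150.8688,60.7079) → (146.3543,53.5072) → (137.9097,52.5472) → (131.8941,58.5509) → (132.8373,66.9973) (closed)

[3] `<polygon>` rectangle, #008000→score S522 F2026: (107.5422,196.8127) → (233.2837,196.8127) → (233.2837,95.1645) → (107.5422,95.1645) → (107.5422,196.8127) (closed)

[4] `<path>` closed polygon, #ff00ff→engrave S283 F2578: (218.6793,211.8083) → (154.9521,30.5482) → (9.4362,147.6413) → (218.6793,211.8083) (closed)

[5] `<path>` regular polygon, #008000→score S522 F2026: (288.0684,171.1332) → (276.4048,161.5426) → (261.6343,164.6819) → (254.8796,178.1872) → (261.2269,191.8888) → (275.8967,195.4690) → (287.8423,186.2319) → (288.0684,171.1332) (closed)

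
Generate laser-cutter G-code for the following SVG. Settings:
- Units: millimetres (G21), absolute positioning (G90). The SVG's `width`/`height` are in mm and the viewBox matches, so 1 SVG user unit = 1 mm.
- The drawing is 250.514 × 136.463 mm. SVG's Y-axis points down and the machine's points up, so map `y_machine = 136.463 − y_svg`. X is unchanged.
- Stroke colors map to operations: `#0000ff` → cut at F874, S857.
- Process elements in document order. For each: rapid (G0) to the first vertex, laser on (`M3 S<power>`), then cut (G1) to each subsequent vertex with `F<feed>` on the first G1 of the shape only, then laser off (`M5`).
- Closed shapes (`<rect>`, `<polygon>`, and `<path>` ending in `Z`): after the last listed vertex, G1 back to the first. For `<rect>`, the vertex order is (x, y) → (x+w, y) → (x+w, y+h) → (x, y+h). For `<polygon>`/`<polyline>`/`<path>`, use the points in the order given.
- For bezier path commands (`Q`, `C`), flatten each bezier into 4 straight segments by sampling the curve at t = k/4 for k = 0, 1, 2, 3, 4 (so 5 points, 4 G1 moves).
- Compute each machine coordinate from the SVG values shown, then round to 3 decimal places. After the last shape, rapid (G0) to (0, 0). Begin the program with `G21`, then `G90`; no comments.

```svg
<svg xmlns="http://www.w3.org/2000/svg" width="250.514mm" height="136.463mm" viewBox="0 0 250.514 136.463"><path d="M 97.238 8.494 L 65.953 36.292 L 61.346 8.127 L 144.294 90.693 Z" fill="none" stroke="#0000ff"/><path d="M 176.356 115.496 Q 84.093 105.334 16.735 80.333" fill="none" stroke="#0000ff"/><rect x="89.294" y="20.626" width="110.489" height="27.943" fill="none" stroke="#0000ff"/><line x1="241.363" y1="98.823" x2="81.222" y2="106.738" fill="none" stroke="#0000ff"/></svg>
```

1 u = 1 mm; y_m = 136.463 − y.

[1] `<path>` closed polygon, #0000ff→cut S857 F874: (97.238,127.969) → (65.953,100.171) → (61.346,128.336) → (144.294,45.770) → (97.238,127.969) (closed)

[2] `<path>` quadratic bezier, #0000ff→cut S857 F874: (176.356,20.967) → (131.781,26.975) → (90.319,34.839) → (51.971,44.557) → (16.735,56.130)

[3] `<rect>` rectangle, #0000ff→cut S857 F874: (89.294,115.837) → (199.783,115.837) → (199.783,87.894) → (89.294,87.894) → (89.294,115.837) (closed)

[4] `<line>` line segment, #0000ff→cut S857 F874: (241.363,37.640) → (81.222,29.725)

G21
G90
G0 X97.238 Y127.969
M3 S857
G1 X65.953 Y100.171 F874
G1 X61.346 Y128.336
G1 X144.294 Y45.770
G1 X97.238 Y127.969
M5
G0 X176.356 Y20.967
M3 S857
G1 X131.781 Y26.975 F874
G1 X90.319 Y34.839
G1 X51.971 Y44.557
G1 X16.735 Y56.130
M5
G0 X89.294 Y115.837
M3 S857
G1 X199.783 Y115.837 F874
G1 X199.783 Y87.894
G1 X89.294 Y87.894
G1 X89.294 Y115.837
M5
G0 X241.363 Y37.640
M3 S857
G1 X81.222 Y29.725 F874
M5
G0 X0.000 Y0.000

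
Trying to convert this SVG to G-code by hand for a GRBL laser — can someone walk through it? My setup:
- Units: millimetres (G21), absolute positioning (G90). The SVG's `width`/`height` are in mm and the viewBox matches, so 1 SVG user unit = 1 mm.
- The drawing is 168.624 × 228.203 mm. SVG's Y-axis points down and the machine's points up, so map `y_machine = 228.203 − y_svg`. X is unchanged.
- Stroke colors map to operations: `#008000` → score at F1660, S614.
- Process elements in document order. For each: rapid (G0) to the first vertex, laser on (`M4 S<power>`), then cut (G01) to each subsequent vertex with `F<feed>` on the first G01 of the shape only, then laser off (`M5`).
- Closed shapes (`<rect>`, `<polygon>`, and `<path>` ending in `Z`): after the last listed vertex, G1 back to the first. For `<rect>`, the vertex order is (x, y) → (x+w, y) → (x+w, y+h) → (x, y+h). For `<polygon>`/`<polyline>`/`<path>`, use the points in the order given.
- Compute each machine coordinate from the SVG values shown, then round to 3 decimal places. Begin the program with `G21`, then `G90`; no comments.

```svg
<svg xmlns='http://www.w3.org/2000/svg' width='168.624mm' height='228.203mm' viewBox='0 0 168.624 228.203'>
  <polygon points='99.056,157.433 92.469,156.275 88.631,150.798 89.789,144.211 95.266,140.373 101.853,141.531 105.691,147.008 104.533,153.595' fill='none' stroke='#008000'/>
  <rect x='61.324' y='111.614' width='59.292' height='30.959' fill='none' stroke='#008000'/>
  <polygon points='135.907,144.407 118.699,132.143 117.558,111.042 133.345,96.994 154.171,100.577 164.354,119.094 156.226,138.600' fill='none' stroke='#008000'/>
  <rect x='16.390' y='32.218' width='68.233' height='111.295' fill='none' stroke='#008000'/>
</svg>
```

viewBox `0 0 168.624 228.203` with mm width/height → 1 unit = 1 mm. Flip: y_m = 228.203 − y_svg.

**Shape 1** — `<polygon>` regular polygon, stroke `#008000` → score (S614, F1660). Machine vertices: (99.056,70.770) → (92.469,71.928) → (88.631,77.405) → (89.789,83.992) → (95.266,87.830) → (101.853,86.672) → (105.691,81.195) → (104.533,74.608) → (99.056,70.770). Closed: final G1 returns to the first vertex.

**Shape 2** — `<rect>` rectangle, stroke `#008000` → score (S614, F1660). Machine vertices: (61.324,116.589) → (120.616,116.589) → (120.616,85.630) → (61.324,85.630) → (61.324,116.589). Closed: final G1 returns to the first vertex.

**Shape 3** — `<polygon>` regular polygon, stroke `#008000` → score (S614, F1660). Machine vertices: (135.907,83.796) → (118.699,96.060) → (117.558,117.161) → (133.345,131.209) → (154.171,127.626) → (164.354,109.109) → (156.226,89.603) → (135.907,83.796). Closed: final G1 returns to the first vertex.

**Shape 4** — `<rect>` rectangle, stroke `#008000` → score (S614, F1660). Machine vertices: (16.390,195.985) → (84.623,195.985) → (84.623,84.690) → (16.390,84.690) → (16.390,195.985). Closed: final G1 returns to the first vertex.

G21
G90
G0 X99.056 Y70.770
M4 S614
G01 X92.469 Y71.928 F1660
G01 X88.631 Y77.405
G01 X89.789 Y83.992
G01 X95.266 Y87.830
G01 X101.853 Y86.672
G01 X105.691 Y81.195
G01 X104.533 Y74.608
G01 X99.056 Y70.770
M5
G0 X61.324 Y116.589
M4 S614
G01 X120.616 Y116.589 F1660
G01 X120.616 Y85.630
G01 X61.324 Y85.630
G01 X61.324 Y116.589
M5
G0 X135.907 Y83.796
M4 S614
G01 X118.699 Y96.060 F1660
G01 X117.558 Y117.161
G01 X133.345 Y131.209
G01 X154.171 Y127.626
G01 X164.354 Y109.109
G01 X156.226 Y89.603
G01 X135.907 Y83.796
M5
G0 X16.390 Y195.985
M4 S614
G01 X84.623 Y195.985 F1660
G01 X84.623 Y84.690
G01 X16.390 Y84.690
G01 X16.390 Y195.985
M5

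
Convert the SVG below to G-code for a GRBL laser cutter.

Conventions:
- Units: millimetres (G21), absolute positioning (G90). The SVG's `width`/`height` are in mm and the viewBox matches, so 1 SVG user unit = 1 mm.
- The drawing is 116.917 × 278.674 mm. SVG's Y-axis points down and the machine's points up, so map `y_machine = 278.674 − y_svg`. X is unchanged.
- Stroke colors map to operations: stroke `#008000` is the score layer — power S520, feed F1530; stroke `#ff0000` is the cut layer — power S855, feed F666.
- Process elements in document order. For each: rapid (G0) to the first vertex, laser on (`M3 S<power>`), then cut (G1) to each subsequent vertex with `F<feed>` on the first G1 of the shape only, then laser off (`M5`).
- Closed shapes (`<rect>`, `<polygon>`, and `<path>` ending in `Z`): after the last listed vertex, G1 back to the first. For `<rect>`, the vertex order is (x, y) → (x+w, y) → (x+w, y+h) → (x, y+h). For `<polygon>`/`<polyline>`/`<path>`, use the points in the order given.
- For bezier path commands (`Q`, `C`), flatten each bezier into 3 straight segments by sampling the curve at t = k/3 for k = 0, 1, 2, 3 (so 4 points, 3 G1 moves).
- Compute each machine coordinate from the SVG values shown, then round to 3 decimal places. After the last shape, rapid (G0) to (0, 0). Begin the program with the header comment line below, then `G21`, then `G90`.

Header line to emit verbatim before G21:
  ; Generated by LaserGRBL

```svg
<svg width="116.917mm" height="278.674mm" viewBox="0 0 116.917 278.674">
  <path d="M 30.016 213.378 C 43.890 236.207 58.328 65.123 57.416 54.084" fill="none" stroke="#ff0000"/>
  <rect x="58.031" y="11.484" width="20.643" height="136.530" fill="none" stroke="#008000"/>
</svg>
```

viewBox `0 0 116.917 278.674` with mm width/height → 1 unit = 1 mm. Flip: y_m = 278.674 − y_svg.

**Shape 1** — `<path>` cubic bezier, stroke `#ff0000` → cut (S855, F666). Control points (SVG): P0=(30.016,213.378), P1=(43.890,236.207), P2=(58.328,65.123), P3=(57.416,54.084); sampled at t=k/3. Machine vertices: (30.016,65.296) → (43.489,93.995) → (53.801,173.312) → (57.416,224.590). Open path.

**Shape 2** — `<rect>` rectangle, stroke `#008000` → score (S520, F1530). Machine vertices: (58.031,267.190) → (78.674,267.190) → (78.674,130.660) → (58.031,130.660) → (58.031,267.190). Closed: final G1 returns to the first vertex.

; Generated by LaserGRBL
G21
G90
G0 X30.016 Y65.296
M3 S855
G1 X43.489 Y93.995 F666
G1 X53.801 Y173.312
G1 X57.416 Y224.590
M5
G0 X58.031 Y267.190
M3 S520
G1 X78.674 Y267.190 F1530
G1 X78.674 Y130.660
G1 X58.031 Y130.660
G1 X58.031 Y267.190
M5
G0 X0.000 Y0.000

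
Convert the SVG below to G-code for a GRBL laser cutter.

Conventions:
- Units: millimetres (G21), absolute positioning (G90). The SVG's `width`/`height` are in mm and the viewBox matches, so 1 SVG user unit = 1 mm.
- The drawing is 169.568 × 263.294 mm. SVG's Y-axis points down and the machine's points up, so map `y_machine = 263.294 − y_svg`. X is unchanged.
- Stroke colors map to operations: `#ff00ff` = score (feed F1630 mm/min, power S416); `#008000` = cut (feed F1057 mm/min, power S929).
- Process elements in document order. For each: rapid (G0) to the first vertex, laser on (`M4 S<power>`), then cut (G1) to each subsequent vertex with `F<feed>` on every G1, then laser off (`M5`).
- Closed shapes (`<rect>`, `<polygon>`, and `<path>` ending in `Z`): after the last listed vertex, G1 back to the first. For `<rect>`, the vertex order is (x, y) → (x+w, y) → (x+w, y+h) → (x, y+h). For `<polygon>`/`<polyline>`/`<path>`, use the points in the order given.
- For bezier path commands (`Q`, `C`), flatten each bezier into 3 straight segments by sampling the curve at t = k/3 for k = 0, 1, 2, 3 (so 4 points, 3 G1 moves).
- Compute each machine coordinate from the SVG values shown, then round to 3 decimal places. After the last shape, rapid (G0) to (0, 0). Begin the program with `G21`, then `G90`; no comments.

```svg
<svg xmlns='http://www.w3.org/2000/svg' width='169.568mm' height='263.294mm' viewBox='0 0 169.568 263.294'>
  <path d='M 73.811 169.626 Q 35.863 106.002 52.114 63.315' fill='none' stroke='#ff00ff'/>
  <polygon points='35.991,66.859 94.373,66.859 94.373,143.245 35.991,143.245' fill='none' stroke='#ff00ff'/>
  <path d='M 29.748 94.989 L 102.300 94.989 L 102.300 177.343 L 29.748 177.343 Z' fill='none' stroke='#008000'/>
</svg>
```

Since the viewBox matches the mm dimensions, user units are millimetres directly. The only transform is the Y-flip y_m = 263.294 − y_svg.

Shape 1 is a quadratic bezier drawn with `<path>`. Its stroke #ff00ff means score at S416, F1630. After flipping Y the toolpath is (73.811,93.668) → (54.534,133.758) → (47.302,169.195) → (52.114,199.979).

Shape 2 is a rectangle drawn with `<polygon>`. Its stroke #ff00ff means score at S416, F1630. After flipping Y the toolpath is (35.991,196.435) → (94.373,196.435) → (94.373,120.049) → (35.991,120.049) → (35.991,196.435), returning to the start.

Shape 3 is a rectangle drawn with `<path>`. Its stroke #008000 means cut at S929, F1057. After flipping Y the toolpath is (29.748,168.305) → (102.300,168.305) → (102.300,85.951) → (29.748,85.951) → (29.748,168.305), returning to the start.

G21
G90
G0 X73.811 Y93.668
M4 S416
G1 X54.534 Y133.758 F1630
G1 X47.302 Y169.195 F1630
G1 X52.114 Y199.979 F1630
M5
G0 X35.991 Y196.435
M4 S416
G1 X94.373 Y196.435 F1630
G1 X94.373 Y120.049 F1630
G1 X35.991 Y120.049 F1630
G1 X35.991 Y196.435 F1630
M5
G0 X29.748 Y168.305
M4 S929
G1 X102.300 Y168.305 F1057
G1 X102.300 Y85.951 F1057
G1 X29.748 Y85.951 F1057
G1 X29.748 Y168.305 F1057
M5
G0 X0.000 Y0.000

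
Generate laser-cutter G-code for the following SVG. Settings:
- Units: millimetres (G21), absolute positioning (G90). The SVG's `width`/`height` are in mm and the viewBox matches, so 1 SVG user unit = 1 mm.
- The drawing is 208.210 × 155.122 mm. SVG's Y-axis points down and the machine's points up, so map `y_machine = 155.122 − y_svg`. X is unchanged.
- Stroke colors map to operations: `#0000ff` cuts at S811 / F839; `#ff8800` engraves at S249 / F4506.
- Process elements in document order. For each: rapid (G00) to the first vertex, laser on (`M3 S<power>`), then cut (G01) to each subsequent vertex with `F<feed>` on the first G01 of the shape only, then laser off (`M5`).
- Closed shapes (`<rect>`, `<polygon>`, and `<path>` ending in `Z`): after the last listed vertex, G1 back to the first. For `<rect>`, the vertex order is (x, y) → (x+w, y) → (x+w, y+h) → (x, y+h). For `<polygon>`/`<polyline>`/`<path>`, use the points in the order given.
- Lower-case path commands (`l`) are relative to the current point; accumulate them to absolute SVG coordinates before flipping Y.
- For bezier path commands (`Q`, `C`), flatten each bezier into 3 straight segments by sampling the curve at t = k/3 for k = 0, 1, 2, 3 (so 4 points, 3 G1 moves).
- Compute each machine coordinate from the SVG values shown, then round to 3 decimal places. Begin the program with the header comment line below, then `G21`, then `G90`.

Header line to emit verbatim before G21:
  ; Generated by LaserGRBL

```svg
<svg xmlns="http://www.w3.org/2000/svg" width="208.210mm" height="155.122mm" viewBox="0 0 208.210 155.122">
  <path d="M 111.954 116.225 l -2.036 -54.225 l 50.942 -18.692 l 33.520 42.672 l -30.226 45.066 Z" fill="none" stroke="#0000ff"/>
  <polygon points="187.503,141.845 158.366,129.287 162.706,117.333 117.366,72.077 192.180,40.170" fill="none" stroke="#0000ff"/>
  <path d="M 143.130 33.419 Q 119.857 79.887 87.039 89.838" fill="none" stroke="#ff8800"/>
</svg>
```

; Generated by LaserGRBL
G21
G90
G00 X111.954 Y38.897
M3 S811
G01 X109.918 Y93.122 F839
G01 X160.860 Y111.814
G01 X194.380 Y69.142
G01 X164.154 Y24.076
G01 X111.954 Y38.897
M5
G00 X187.503 Y13.277
M3 S811
G01 X158.366 Y25.835 F839
G01 X162.706 Y37.789
G01 X117.366 Y83.045
G01 X192.180 Y114.952
G01 X187.503 Y13.277
M5
G00 X143.130 Y121.703
M3 S249
G01 X126.554 Y94.782 F4506
G01 X107.857 Y75.975
G01 X87.039 Y65.284
M5

Since the viewBox matches the mm dimensions, user units are millimetres directly. The only transform is the Y-flip y_m = 155.122 − y_svg.

Shape 1 is a regular polygon drawn with `<path>`. Its stroke #0000ff means cut at S811, F839. After flipping Y the toolpath is (111.954,38.897) → (109.918,93.122) → (160.860,111.814) → (194.380,69.142) → (164.154,24.076) → (111.954,38.897), returning to the start.

Shape 2 is a closed polygon drawn with `<polygon>`. Its stroke #0000ff means cut at S811, F839. After flipping Y the toolpath is (187.503,13.277) → (158.366,25.835) → (162.706,37.789) → (117.366,83.045) → (192.180,114.952) → (187.503,13.277), returning to the start.

Shape 3 is a quadratic bezier drawn with `<path>`. Its stroke #ff8800 means engrave at S249, F4506. After flipping Y the toolpath is (143.130,121.703) → (126.554,94.782) → (107.857,75.975) → (87.039,65.284).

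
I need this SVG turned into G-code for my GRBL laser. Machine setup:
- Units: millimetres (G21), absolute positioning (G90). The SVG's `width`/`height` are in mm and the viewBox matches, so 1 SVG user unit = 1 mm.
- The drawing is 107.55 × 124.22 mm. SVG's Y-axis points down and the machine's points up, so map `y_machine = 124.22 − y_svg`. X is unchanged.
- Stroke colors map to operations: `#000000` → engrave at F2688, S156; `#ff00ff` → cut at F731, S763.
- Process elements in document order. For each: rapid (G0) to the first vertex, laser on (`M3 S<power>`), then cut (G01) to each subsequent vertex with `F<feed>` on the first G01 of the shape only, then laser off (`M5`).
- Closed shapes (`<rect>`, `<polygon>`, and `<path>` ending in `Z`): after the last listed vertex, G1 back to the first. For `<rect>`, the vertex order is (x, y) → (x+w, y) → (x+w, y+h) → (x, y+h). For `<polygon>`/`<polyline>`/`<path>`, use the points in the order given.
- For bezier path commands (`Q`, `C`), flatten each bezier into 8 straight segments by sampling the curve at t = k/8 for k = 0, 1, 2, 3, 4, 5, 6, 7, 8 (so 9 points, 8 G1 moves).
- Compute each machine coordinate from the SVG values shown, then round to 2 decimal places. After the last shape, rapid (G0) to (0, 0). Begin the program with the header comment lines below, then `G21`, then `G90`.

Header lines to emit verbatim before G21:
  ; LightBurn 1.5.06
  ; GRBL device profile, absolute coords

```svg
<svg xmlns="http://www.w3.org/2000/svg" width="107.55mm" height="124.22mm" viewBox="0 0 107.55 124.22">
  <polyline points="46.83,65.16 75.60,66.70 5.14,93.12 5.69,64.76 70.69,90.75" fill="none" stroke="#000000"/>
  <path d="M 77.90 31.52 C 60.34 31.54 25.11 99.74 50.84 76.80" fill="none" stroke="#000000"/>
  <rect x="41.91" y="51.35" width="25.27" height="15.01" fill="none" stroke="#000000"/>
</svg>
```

; LightBurn 1.5.06
; GRBL device profile, absolute coords
G21
G90
G0 X46.83 Y59.06
M3 S156
G01 X75.60 Y57.52 F2688
G01 X5.14 Y31.10
G01 X5.69 Y59.46
G01 X70.69 Y33.47
M5
G0 X77.90 Y92.70
M3 S156
G01 X70.64 Y89.81 F2688
G01 X62.65 Y82.39
G01 X54.84 Y72.32
G01 X48.14 Y61.45
G01 X43.46 Y51.66
G01 X41.74 Y44.81
G01 X43.90 Y42.78
G01 X50.84 Y47.42
M5
G0 X41.91 Y72.87
M3 S156
G01 X67.18 Y72.87 F2688
G01 X67.18 Y57.86
G01 X41.91 Y57.86
G01 X41.91 Y72.87
M5
G0 X0.00 Y0.00

viewBox `0 0 107.55 124.22` with mm width/height → 1 unit = 1 mm. Flip: y_m = 124.22 − y_svg.

**Shape 1** — `<polyline>` open polyline, stroke `#000000` → engrave (S156, F2688). Machine vertices: (46.83,59.06) → (75.60,57.52) → (5.14,31.10) → (5.69,59.46) → (70.69,33.47). Open path.

**Shape 2** — `<path>` cubic bezier, stroke `#000000` → engrave (S156, F2688). Control points (SVG): P0=(77.90,31.52), P1=(60.34,31.54), P2=(25.11,99.74), P3=(50.84,76.80); sampled at t=k/8. Machine vertices: (77.90,92.70) → (70.64,89.81) → (62.65,82.39) → (54.84,72.32) → (48.14,61.45) → (43.46,51.66) → (41.74,44.81) → (43.90,42.78) → (50.84,47.42). Open path.

**Shape 3** — `<rect>` rectangle, stroke `#000000` → engrave (S156, F2688). Machine vertices: (41.91,72.87) → (67.18,72.87) → (67.18,57.86) → (41.91,57.86) → (41.91,72.87). Closed: final G1 returns to the first vertex.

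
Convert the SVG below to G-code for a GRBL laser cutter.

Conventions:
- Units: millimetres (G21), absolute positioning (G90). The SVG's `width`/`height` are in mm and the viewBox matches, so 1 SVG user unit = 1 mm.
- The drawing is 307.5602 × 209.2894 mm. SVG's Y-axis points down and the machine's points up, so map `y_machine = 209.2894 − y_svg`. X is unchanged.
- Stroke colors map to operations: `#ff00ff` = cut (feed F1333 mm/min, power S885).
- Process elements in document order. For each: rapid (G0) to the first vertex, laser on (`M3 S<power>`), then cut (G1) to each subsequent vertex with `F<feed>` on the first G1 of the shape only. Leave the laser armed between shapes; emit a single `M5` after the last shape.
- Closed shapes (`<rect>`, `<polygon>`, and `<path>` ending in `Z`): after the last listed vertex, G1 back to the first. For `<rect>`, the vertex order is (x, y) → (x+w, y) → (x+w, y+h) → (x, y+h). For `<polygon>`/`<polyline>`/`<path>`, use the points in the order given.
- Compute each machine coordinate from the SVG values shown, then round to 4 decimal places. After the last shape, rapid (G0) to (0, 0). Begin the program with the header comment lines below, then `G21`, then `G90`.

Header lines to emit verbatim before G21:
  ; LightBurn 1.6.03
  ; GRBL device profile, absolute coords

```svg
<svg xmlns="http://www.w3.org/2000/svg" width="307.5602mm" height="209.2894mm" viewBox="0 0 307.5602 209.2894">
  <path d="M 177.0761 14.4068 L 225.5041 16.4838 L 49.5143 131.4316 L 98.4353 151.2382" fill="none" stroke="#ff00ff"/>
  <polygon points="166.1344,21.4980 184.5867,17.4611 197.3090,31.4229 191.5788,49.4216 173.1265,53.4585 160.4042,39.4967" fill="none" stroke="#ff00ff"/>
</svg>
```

; LightBurn 1.6.03
; GRBL device profile, absolute coords
G21
G90
G0 X177.0761 Y194.8826
M3 S885
G1 X225.5041 Y192.8056 F1333
G1 X49.5143 Y77.8578
G1 X98.4353 Y58.0512
G0 X166.1344 Y187.7914
M3 S885
G1 X184.5867 Y191.8283 F1333
G1 X197.3090 Y177.8665
G1 X191.5788 Y159.8678
G1 X173.1265 Y155.8309
G1 X160.4042 Y169.7927
G1 X166.1344 Y187.7914
M5
G0 X0.0000 Y0.0000

1 u = 1 mm; y_m = 209.2894 − y.

[1] `<path>` open polyline, #ff00ff→cut S885 F1333: (177.0761,194.8826) → (225.5041,192.8056) → (49.5143,77.8578) → (98.4353,58.0512)

[2] `<polygon>` regular polygon, #ff00ff→cut S885 F1333: (166.1344,187.7914) → (184.5867,191.8283) → (197.3090,177.8665) → (191.5788,159.8678) → (173.1265,155.8309) → (160.4042,169.7927) → (166.1344,187.7914) (closed)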